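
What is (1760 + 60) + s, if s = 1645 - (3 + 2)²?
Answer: 3440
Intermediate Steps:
s = 1620 (s = 1645 - 1*5² = 1645 - 1*25 = 1645 - 25 = 1620)
(1760 + 60) + s = (1760 + 60) + 1620 = 1820 + 1620 = 3440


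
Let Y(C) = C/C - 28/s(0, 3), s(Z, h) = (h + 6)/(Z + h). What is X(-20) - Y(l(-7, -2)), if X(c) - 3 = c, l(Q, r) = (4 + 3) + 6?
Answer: -26/3 ≈ -8.6667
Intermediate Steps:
l(Q, r) = 13 (l(Q, r) = 7 + 6 = 13)
X(c) = 3 + c
s(Z, h) = (6 + h)/(Z + h)
Y(C) = -25/3 (Y(C) = C/C - 28*(0 + 3)/(6 + 3) = 1 - 28/(9/3) = 1 - 28/((⅓)*9) = 1 - 28/3 = -25/3)
X(-20) - Y(l(-7, -2)) = (3 - 20) - 1*(-25/3) = -17 + 25/3 = -26/3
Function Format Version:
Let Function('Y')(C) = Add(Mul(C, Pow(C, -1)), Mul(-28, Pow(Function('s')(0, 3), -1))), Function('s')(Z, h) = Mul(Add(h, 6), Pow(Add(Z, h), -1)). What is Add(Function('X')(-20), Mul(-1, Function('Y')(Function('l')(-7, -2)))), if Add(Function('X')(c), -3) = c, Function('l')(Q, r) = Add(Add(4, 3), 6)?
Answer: Rational(-26, 3) ≈ -8.6667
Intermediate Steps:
Function('l')(Q, r) = 13 (Function('l')(Q, r) = Add(7, 6) = 13)
Function('X')(c) = Add(3, c)
Function('s')(Z, h) = Mul(Pow(Add(Z, h), -1), Add(6, h)) (Function('s')(Z, h) = Mul(Add(6, h), Pow(Add(Z, h), -1)) = Mul(Pow(Add(Z, h), -1), Add(6, h)))
Function('Y')(C) = Rational(-25, 3) (Function('Y')(C) = Add(Mul(C, Pow(C, -1)), Mul(-28, Pow(Mul(Pow(Add(0, 3), -1), Add(6, 3)), -1))) = Add(1, Mul(-28, Pow(Mul(Pow(3, -1), 9), -1))) = Add(1, Mul(-28, Pow(Mul(Rational(1, 3), 9), -1))) = Add(1, Mul(-28, Pow(3, -1))) = Add(1, Mul(-28, Rational(1, 3))) = Add(1, Rational(-28, 3)) = Rational(-25, 3))
Add(Function('X')(-20), Mul(-1, Function('Y')(Function('l')(-7, -2)))) = Add(Add(3, -20), Mul(-1, Rational(-25, 3))) = Add(-17, Rational(25, 3)) = Rational(-26, 3)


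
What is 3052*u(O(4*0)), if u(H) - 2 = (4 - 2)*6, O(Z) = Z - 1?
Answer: 42728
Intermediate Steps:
O(Z) = -1 + Z
u(H) = 14 (u(H) = 2 + (4 - 2)*6 = 2 + 2*6 = 2 + 12 = 14)
3052*u(O(4*0)) = 3052*14 = 42728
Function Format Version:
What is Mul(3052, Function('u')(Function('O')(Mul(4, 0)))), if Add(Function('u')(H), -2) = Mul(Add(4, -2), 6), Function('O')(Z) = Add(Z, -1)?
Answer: 42728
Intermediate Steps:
Function('O')(Z) = Add(-1, Z)
Function('u')(H) = 14 (Function('u')(H) = Add(2, Mul(Add(4, -2), 6)) = Add(2, Mul(2, 6)) = Add(2, 12) = 14)
Mul(3052, Function('u')(Function('O')(Mul(4, 0)))) = Mul(3052, 14) = 42728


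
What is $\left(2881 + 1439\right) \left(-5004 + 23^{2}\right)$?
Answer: $-19332000$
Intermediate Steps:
$\left(2881 + 1439\right) \left(-5004 + 23^{2}\right) = 4320 \left(-5004 + 529\right) = 4320 \left(-4475\right) = -19332000$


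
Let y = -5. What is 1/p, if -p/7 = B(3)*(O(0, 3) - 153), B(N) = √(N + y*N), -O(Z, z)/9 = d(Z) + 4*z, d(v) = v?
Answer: -I*√3/10962 ≈ -0.000158*I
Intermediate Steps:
O(Z, z) = -36*z - 9*Z (O(Z, z) = -9*(Z + 4*z) = -36*z - 9*Z)
B(N) = 2*√(-N) (B(N) = √(N - 5*N) = √(-4*N) = 2*√(-N))
p = 3654*I*√3 (p = -7*2*√(-1*3)*((-36*3 - 9*0) - 153) = -7*2*√(-3)*((-108 + 0) - 153) = -7*2*(I*√3)*(-108 - 153) = -7*2*I*√3*(-261) = -(-3654)*I*√3 = 3654*I*√3 ≈ 6328.9*I)
1/p = 1/(3654*I*√3) = -I*√3/10962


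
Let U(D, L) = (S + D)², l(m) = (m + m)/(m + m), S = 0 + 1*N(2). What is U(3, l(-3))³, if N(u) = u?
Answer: 15625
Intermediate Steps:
S = 2 (S = 0 + 1*2 = 0 + 2 = 2)
l(m) = 1 (l(m) = (2*m)/((2*m)) = (2*m)*(1/(2*m)) = 1)
U(D, L) = (2 + D)²
U(3, l(-3))³ = ((2 + 3)²)³ = (5²)³ = 25³ = 15625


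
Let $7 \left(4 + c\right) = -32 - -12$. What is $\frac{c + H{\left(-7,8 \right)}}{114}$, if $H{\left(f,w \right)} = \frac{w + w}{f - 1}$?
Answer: $- \frac{31}{399} \approx -0.077694$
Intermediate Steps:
$H{\left(f,w \right)} = \frac{2 w}{-1 + f}$
$c = - \frac{48}{7}$ ($c = -4 + \frac{-32 - -12}{7} = -4 + \frac{-32 + 12}{7} = -4 + \frac{1}{7} \left(-20\right) = -4 - \frac{20}{7} = - \frac{48}{7} \approx -6.8571$)
$\frac{c + H{\left(-7,8 \right)}}{114} = \frac{- \frac{48}{7} + 2 \cdot 8 \frac{1}{-1 - 7}}{114} = \left(- \frac{48}{7} + 2 \cdot 8 \frac{1}{-8}\right) \frac{1}{114} = \left(- \frac{48}{7} + 2 \cdot 8 \left(- \frac{1}{8}\right)\right) \frac{1}{114} = \left(- \frac{48}{7} - 2\right) \frac{1}{114} = \left(- \frac{62}{7}\right) \frac{1}{114} = - \frac{31}{399}$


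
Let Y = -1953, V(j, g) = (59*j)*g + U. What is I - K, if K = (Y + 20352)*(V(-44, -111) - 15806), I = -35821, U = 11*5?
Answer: -5012015416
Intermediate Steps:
U = 55
V(j, g) = 55 + 59*g*j (V(j, g) = (59*j)*g + 55 = 59*g*j + 55 = 55 + 59*g*j)
K = 5011979595 (K = (-1953 + 20352)*((55 + 59*(-111)*(-44)) - 15806) = 18399*((55 + 288156) - 15806) = 18399*(288211 - 15806) = 18399*272405 = 5011979595)
I - K = -35821 - 1*5011979595 = -35821 - 5011979595 = -5012015416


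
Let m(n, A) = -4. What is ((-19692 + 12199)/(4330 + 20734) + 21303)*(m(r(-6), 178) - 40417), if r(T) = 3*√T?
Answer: -21582020868479/25064 ≈ -8.6108e+8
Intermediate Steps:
((-19692 + 12199)/(4330 + 20734) + 21303)*(m(r(-6), 178) - 40417) = ((-19692 + 12199)/(4330 + 20734) + 21303)*(-4 - 40417) = (-7493/25064 + 21303)*(-40421) = (533930899/25064)*(-40421) = -21582020868479/25064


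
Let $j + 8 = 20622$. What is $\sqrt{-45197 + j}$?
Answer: $i \sqrt{24583} \approx 156.79 i$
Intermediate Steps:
$j = 20614$ ($j = -8 + 20622 = 20614$)
$\sqrt{-45197 + j} = \sqrt{-45197 + 20614} = \sqrt{-24583} = i \sqrt{24583}$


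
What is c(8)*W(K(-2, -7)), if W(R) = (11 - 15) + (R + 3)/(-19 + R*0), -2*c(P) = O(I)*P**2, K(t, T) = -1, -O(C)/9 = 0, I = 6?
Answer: 0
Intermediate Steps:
O(C) = 0 (O(C) = -9*0 = 0)
c(P) = 0 (c(P) = -0*P**2 = -1/2*0 = 0)
W(R) = -79/19 - R/19 (W(R) = -4 + (3 + R)/(-19 + 0) = -4 + (3 + R)/(-19) = -4 + (3 + R)*(-1/19) = -4 + (-3/19 - R/19) = -79/19 - R/19)
c(8)*W(K(-2, -7)) = 0*(-79/19 - 1/19*(-1)) = 0*(-79/19 + 1/19) = 0*(-78/19) = 0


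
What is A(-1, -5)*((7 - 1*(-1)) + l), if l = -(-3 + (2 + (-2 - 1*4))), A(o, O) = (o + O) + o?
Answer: -105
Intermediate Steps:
A(o, O) = O + 2*o (A(o, O) = (O + o) + o = O + 2*o)
l = 7 (l = -(-3 + (2 + (-2 - 4))) = -(-3 + (2 - 6)) = -(-3 - 4) = -1*(-7) = 7)
A(-1, -5)*((7 - 1*(-1)) + l) = (-5 + 2*(-1))*((7 - 1*(-1)) + 7) = (-5 - 2)*((7 + 1) + 7) = -7*(8 + 7) = -7*15 = -105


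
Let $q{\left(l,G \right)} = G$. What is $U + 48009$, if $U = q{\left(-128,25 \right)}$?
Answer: $48034$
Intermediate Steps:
$U = 25$
$U + 48009 = 25 + 48009 = 48034$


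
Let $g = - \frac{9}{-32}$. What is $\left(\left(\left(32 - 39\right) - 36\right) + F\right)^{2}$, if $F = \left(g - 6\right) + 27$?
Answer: $\frac{483025}{1024} \approx 471.7$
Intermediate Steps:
$g = \frac{9}{32}$ ($g = \left(-9\right) \left(- \frac{1}{32}\right) = \frac{9}{32} \approx 0.28125$)
$F = \frac{681}{32}$ ($F = \left(\frac{9}{32} - 6\right) + 27 = - \frac{183}{32} + 27 = \frac{681}{32} \approx 21.281$)
$\left(\left(\left(32 - 39\right) - 36\right) + F\right)^{2} = \left(\left(\left(32 - 39\right) - 36\right) + \frac{681}{32}\right)^{2} = \left(\left(-7 - 36\right) + \frac{681}{32}\right)^{2} = \left(-43 + \frac{681}{32}\right)^{2} = \left(- \frac{695}{32}\right)^{2} = \frac{483025}{1024}$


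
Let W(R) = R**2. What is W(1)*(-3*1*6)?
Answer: -18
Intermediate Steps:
W(1)*(-3*1*6) = 1**2*(-3*1*6) = 1*(-3*6) = 1*(-18) = -18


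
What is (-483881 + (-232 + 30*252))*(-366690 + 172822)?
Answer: 92388377004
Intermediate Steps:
(-483881 + (-232 + 30*252))*(-366690 + 172822) = (-483881 + (-232 + 7560))*(-193868) = (-483881 + 7328)*(-193868) = -476553*(-193868) = 92388377004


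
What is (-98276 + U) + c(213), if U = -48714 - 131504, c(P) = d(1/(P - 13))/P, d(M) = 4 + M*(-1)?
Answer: -11863843601/42600 ≈ -2.7849e+5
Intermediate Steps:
d(M) = 4 - M
c(P) = (4 - 1/(-13 + P))/P (c(P) = (4 - 1/(P - 13))/P = (4 - 1/(-13 + P))/P)
U = -180218
(-98276 + U) + c(213) = (-98276 - 180218) + (-53 + 4*213)/(213*(-13 + 213)) = -278494 + (1/213)*(-53 + 852)/200 = -278494 + (1/213)*(1/200)*799 = -278494 + 799/42600 = -11863843601/42600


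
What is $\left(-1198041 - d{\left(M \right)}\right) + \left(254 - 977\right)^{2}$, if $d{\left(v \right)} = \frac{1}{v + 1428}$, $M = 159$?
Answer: $- \frac{1071720145}{1587} \approx -6.7531 \cdot 10^{5}$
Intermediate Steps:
$d{\left(v \right)} = \frac{1}{1428 + v}$
$\left(-1198041 - d{\left(M \right)}\right) + \left(254 - 977\right)^{2} = \left(-1198041 - \frac{1}{1428 + 159}\right) + \left(254 - 977\right)^{2} = \left(-1198041 - \frac{1}{1587}\right) + \left(-723\right)^{2} = \left(-1198041 - \frac{1}{1587}\right) + 522729 = - \frac{1901291068}{1587} + 522729 = - \frac{1071720145}{1587}$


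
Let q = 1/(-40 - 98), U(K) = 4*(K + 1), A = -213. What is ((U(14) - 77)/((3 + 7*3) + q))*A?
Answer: 499698/3311 ≈ 150.92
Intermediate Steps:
U(K) = 4 + 4*K (U(K) = 4*(1 + K) = 4 + 4*K)
q = -1/138 (q = 1/(-138) = -1/138 ≈ -0.0072464)
((U(14) - 77)/((3 + 7*3) + q))*A = (((4 + 4*14) - 77)/((3 + 7*3) - 1/138))*(-213) = (((4 + 56) - 77)/((3 + 21) - 1/138))*(-213) = ((60 - 77)/(24 - 1/138))*(-213) = -17/3311/138*(-213) = -17*138/3311*(-213) = -2346/3311*(-213) = 499698/3311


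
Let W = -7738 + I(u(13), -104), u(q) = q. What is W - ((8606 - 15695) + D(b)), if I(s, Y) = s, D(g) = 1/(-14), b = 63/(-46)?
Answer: -8903/14 ≈ -635.93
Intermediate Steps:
b = -63/46 (b = 63*(-1/46) = -63/46 ≈ -1.3696)
D(g) = -1/14
W = -7725 (W = -7738 + 13 = -7725)
W - ((8606 - 15695) + D(b)) = -7725 - ((8606 - 15695) - 1/14) = -7725 - (-7089 - 1/14) = -7725 - 1*(-99247/14) = -7725 + 99247/14 = -8903/14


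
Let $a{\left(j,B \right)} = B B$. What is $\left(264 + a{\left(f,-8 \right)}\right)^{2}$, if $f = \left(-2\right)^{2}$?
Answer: $107584$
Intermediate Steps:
$f = 4$
$a{\left(j,B \right)} = B^{2}$
$\left(264 + a{\left(f,-8 \right)}\right)^{2} = \left(264 + \left(-8\right)^{2}\right)^{2} = \left(264 + 64\right)^{2} = 328^{2} = 107584$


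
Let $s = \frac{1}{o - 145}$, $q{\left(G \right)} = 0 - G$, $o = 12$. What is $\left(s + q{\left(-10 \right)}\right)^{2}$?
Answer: $\frac{1766241}{17689} \approx 99.85$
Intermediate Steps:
$q{\left(G \right)} = - G$
$s = - \frac{1}{133}$ ($s = \frac{1}{12 - 145} = \frac{1}{-133} = - \frac{1}{133} \approx -0.0075188$)
$\left(s + q{\left(-10 \right)}\right)^{2} = \left(- \frac{1}{133} - -10\right)^{2} = \left(- \frac{1}{133} + 10\right)^{2} = \left(\frac{1329}{133}\right)^{2} = \frac{1766241}{17689}$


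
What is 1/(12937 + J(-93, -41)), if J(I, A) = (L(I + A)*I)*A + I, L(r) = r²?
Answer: 1/68479072 ≈ 1.4603e-8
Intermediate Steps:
J(I, A) = I + A*I*(A + I)² (J(I, A) = ((I + A)²*I)*A + I = ((A + I)²*I)*A + I = (I*(A + I)²)*A + I = A*I*(A + I)² + I = I + A*I*(A + I)²)
1/(12937 + J(-93, -41)) = 1/(12937 - 93*(1 - 41*(-41 - 93)²)) = 1/(12937 - 93*(1 - 41*(-134)²)) = 1/(12937 - 93*(1 - 41*17956)) = 1/(12937 - 93*(1 - 736196)) = 1/(12937 - 93*(-736195)) = 1/(12937 + 68466135) = 1/68479072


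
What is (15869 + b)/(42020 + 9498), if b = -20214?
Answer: -4345/51518 ≈ -0.084339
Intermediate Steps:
(15869 + b)/(42020 + 9498) = (15869 - 20214)/(42020 + 9498) = -4345/51518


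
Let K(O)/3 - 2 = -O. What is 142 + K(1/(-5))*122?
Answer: 4736/5 ≈ 947.20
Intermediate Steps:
K(O) = 6 - 3*O (K(O) = 6 + 3*(-O) = 6 - 3*O)
142 + K(1/(-5))*122 = 142 + (6 - 3/(-5))*122 = 142 + (6 - 3*(-⅕))*122 = 142 + (6 + ⅗)*122 = 142 + (33/5)*122 = 142 + 4026/5 = 4736/5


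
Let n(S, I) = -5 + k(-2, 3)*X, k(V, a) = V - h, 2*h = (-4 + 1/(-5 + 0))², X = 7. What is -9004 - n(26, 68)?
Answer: -446163/50 ≈ -8923.3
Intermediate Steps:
h = 441/50 (h = (-4 + 1/(-5 + 0))²/2 = (-4 + 1/(-5))²/2 = (-4 - ⅕)²/2 = (-21/5)²/2 = (½)*(441/25) = 441/50 ≈ 8.8200)
k(V, a) = -441/50 + V (k(V, a) = V - 1*441/50 = V - 441/50 = -441/50 + V)
n(S, I) = -4037/50 (n(S, I) = -5 + (-441/50 - 2)*7 = -5 - 541/50*7 = -5 - 3787/50 = -4037/50)
-9004 - n(26, 68) = -9004 - 1*(-4037/50) = -9004 + 4037/50 = -446163/50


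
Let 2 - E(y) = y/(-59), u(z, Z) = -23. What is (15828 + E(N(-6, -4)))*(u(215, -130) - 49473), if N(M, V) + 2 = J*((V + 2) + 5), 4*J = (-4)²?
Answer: -46228274080/59 ≈ -7.8353e+8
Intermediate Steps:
J = 4 (J = (¼)*(-4)² = (¼)*16 = 4)
N(M, V) = 26 + 4*V (N(M, V) = -2 + 4*((V + 2) + 5) = -2 + 4*((2 + V) + 5) = -2 + 4*(7 + V) = -2 + (28 + 4*V) = 26 + 4*V)
E(y) = 2 + y/59 (E(y) = 2 - y/(-59) = 2 - y*(-1)/59 = 2 - (-1)*y/59 = 2 + y/59)
(15828 + E(N(-6, -4)))*(u(215, -130) - 49473) = (15828 + (2 + (26 + 4*(-4))/59))*(-23 - 49473) = (15828 + (2 + (26 - 16)/59))*(-49496) = (15828 + (2 + (1/59)*10))*(-49496) = (15828 + (2 + 10/59))*(-49496) = (15828 + 128/59)*(-49496) = (933980/59)*(-49496) = -46228274080/59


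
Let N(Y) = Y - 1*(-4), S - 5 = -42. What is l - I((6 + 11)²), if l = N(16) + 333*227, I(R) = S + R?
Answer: 75359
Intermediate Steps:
S = -37 (S = 5 - 42 = -37)
N(Y) = 4 + Y (N(Y) = Y + 4 = 4 + Y)
I(R) = -37 + R
l = 75611 (l = (4 + 16) + 333*227 = 20 + 75591 = 75611)
l - I((6 + 11)²) = 75611 - (-37 + (6 + 11)²) = 75611 - (-37 + 17²) = 75611 - (-37 + 289) = 75611 - 1*252 = 75611 - 252 = 75359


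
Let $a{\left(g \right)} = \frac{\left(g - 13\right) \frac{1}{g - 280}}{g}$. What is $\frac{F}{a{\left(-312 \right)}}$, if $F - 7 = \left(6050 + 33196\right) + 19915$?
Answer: $- \frac{840658944}{25} \approx -3.3626 \cdot 10^{7}$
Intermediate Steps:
$a{\left(g \right)} = \frac{-13 + g}{g \left(-280 + g\right)}$ ($a{\left(g \right)} = \frac{\left(-13 + g\right) \frac{1}{-280 + g}}{g} = \frac{\frac{1}{-280 + g} \left(-13 + g\right)}{g} = \frac{-13 + g}{g \left(-280 + g\right)}$)
$F = 59168$ ($F = 7 + \left(\left(6050 + 33196\right) + 19915\right) = 7 + \left(39246 + 19915\right) = 7 + 59161 = 59168$)
$\frac{F}{a{\left(-312 \right)}} = \frac{59168}{\frac{1}{-312} \frac{1}{-280 - 312} \left(-13 - 312\right)} = \frac{59168}{\left(- \frac{1}{312}\right) \frac{1}{-592} \left(-325\right)} = \frac{59168}{\left(- \frac{1}{312}\right) \left(- \frac{1}{592}\right) \left(-325\right)} = \frac{59168}{- \frac{25}{14208}} = 59168 \left(- \frac{14208}{25}\right) = - \frac{840658944}{25}$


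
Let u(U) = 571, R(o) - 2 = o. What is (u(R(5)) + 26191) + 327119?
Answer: 353881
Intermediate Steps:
R(o) = 2 + o
(u(R(5)) + 26191) + 327119 = (571 + 26191) + 327119 = 26762 + 327119 = 353881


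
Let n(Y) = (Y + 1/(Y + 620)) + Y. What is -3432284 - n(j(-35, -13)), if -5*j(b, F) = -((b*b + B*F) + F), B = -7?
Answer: -75573206503/22015 ≈ -3.4328e+6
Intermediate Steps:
j(b, F) = -6*F/5 + b**2/5 (j(b, F) = -(-1)*((b*b - 7*F) + F)/5 = -(-1)*((b**2 - 7*F) + F)/5 = -(-1)*(b**2 - 6*F)/5 = -(-b**2 + 6*F)/5 = -6*F/5 + b**2/5)
n(Y) = 1/(620 + Y) + 2*Y (n(Y) = (Y + 1/(620 + Y)) + Y = 1/(620 + Y) + 2*Y)
-3432284 - n(j(-35, -13)) = -3432284 - (1 + 2*(-6/5*(-13) + (1/5)*(-35)**2)**2 + 1240*(-6/5*(-13) + (1/5)*(-35)**2))/(620 + (-6/5*(-13) + (1/5)*(-35)**2)) = -3432284 - (1 + 2*(78/5 + (1/5)*1225)**2 + 1240*(78/5 + (1/5)*1225))/(620 + (78/5 + (1/5)*1225)) = -3432284 - (1 + 2*(78/5 + 245)**2 + 1240*(78/5 + 245))/(620 + (78/5 + 245)) = -3432284 - (1 + 2*(1303/5)**2 + 1240*(1303/5))/(620 + 1303/5) = -3432284 - (1 + 2*(1697809/25) + 323144)/4403/5 = -3432284 - 5*(1 + 3395618/25 + 323144)/4403 = -3432284 - 5*11474243/(4403*25) = -3432284 - 1*11474243/22015 = -3432284 - 11474243/22015 = -75573206503/22015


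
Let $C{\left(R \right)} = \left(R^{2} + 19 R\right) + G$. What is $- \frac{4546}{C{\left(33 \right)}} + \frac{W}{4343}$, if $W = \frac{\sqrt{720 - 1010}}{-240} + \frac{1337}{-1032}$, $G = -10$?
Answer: $- \frac{10188671909}{3823125528} - \frac{i \sqrt{290}}{1042320} \approx -2.665 - 1.6338 \cdot 10^{-5} i$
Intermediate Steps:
$C{\left(R \right)} = -10 + R^{2} + 19 R$ ($C{\left(R \right)} = \left(R^{2} + 19 R\right) - 10 = -10 + R^{2} + 19 R$)
$W = - \frac{1337}{1032} - \frac{i \sqrt{290}}{240}$ ($W = \sqrt{-290} \left(- \frac{1}{240}\right) + 1337 \left(- \frac{1}{1032}\right) = i \sqrt{290} \left(- \frac{1}{240}\right) - \frac{1337}{1032} = - \frac{i \sqrt{290}}{240} - \frac{1337}{1032} = - \frac{1337}{1032} - \frac{i \sqrt{290}}{240} \approx -1.2955 - 0.070956 i$)
$- \frac{4546}{C{\left(33 \right)}} + \frac{W}{4343} = - \frac{4546}{-10 + 33^{2} + 19 \cdot 33} + \frac{- \frac{1337}{1032} - \frac{i \sqrt{290}}{240}}{4343} = - \frac{4546}{-10 + 1089 + 627} + \left(- \frac{1337}{1032} - \frac{i \sqrt{290}}{240}\right) \frac{1}{4343} = - \frac{4546}{1706} - \left(\frac{1337}{4481976} + \frac{i \sqrt{290}}{1042320}\right) = \left(-4546\right) \frac{1}{1706} - \left(\frac{1337}{4481976} + \frac{i \sqrt{290}}{1042320}\right) = - \frac{2273}{853} - \left(\frac{1337}{4481976} + \frac{i \sqrt{290}}{1042320}\right) = - \frac{10188671909}{3823125528} - \frac{i \sqrt{290}}{1042320}$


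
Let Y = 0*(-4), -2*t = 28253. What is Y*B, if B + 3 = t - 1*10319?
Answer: 0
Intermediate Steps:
t = -28253/2 (t = -1/2*28253 = -28253/2 ≈ -14127.)
Y = 0
B = -48897/2 (B = -3 + (-28253/2 - 1*10319) = -3 + (-28253/2 - 10319) = -3 - 48891/2 = -48897/2 ≈ -24449.)
Y*B = 0*(-48897/2) = 0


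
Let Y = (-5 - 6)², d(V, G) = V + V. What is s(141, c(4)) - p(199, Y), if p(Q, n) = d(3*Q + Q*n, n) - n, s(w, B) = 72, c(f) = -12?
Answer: -49159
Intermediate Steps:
d(V, G) = 2*V
Y = 121 (Y = (-11)² = 121)
p(Q, n) = -n + 6*Q + 2*Q*n (p(Q, n) = 2*(3*Q + Q*n) - n = (6*Q + 2*Q*n) - n = -n + 6*Q + 2*Q*n)
s(141, c(4)) - p(199, Y) = 72 - (-1*121 + 2*199*(3 + 121)) = 72 - (-121 + 2*199*124) = 72 - (-121 + 49352) = 72 - 1*49231 = 72 - 49231 = -49159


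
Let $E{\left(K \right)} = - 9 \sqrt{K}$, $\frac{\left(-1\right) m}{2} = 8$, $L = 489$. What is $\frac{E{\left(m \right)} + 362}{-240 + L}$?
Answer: $\frac{362}{249} - \frac{12 i}{83} \approx 1.4538 - 0.14458 i$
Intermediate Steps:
$m = -16$ ($m = \left(-2\right) 8 = -16$)
$\frac{E{\left(m \right)} + 362}{-240 + L} = \frac{- 9 \sqrt{-16} + 362}{-240 + 489} = \frac{- 9 \cdot 4 i + 362}{249} = \left(- 36 i + 362\right) \frac{1}{249} = \left(362 - 36 i\right) \frac{1}{249} = \frac{362}{249} - \frac{12 i}{83}$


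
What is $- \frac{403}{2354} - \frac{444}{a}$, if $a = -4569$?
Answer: $- \frac{265377}{3585142} \approx -0.074021$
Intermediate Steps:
$- \frac{403}{2354} - \frac{444}{a} = - \frac{403}{2354} - \frac{444}{-4569} = \left(-403\right) \frac{1}{2354} - - \frac{148}{1523} = - \frac{403}{2354} + \frac{148}{1523} = - \frac{265377}{3585142}$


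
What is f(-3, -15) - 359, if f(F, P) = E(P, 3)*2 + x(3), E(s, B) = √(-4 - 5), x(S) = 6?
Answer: -353 + 6*I ≈ -353.0 + 6.0*I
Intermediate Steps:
E(s, B) = 3*I (E(s, B) = √(-9) = 3*I)
f(F, P) = 6 + 6*I (f(F, P) = (3*I)*2 + 6 = 6*I + 6 = 6 + 6*I)
f(-3, -15) - 359 = (6 + 6*I) - 359 = -353 + 6*I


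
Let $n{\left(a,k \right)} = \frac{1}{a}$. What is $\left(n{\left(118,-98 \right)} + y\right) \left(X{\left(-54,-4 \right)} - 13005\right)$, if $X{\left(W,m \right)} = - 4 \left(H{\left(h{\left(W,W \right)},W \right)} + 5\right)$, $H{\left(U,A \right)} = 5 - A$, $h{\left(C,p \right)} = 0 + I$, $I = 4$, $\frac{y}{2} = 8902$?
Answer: $- \frac{27859676853}{118} \approx -2.361 \cdot 10^{8}$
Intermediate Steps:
$y = 17804$ ($y = 2 \cdot 8902 = 17804$)
$h{\left(C,p \right)} = 4$ ($h{\left(C,p \right)} = 0 + 4 = 4$)
$X{\left(W,m \right)} = -40 + 4 W$ ($X{\left(W,m \right)} = - 4 \left(\left(5 - W\right) + 5\right) = - 4 \left(10 - W\right) = -40 + 4 W$)
$\left(n{\left(118,-98 \right)} + y\right) \left(X{\left(-54,-4 \right)} - 13005\right) = \left(\frac{1}{118} + 17804\right) \left(\left(-40 + 4 \left(-54\right)\right) - 13005\right) = \left(\frac{1}{118} + 17804\right) \left(\left(-40 - 216\right) - 13005\right) = \frac{2100873 \left(-256 - 13005\right)}{118} = \frac{2100873}{118} \left(-13261\right) = - \frac{27859676853}{118}$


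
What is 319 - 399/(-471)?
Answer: 50216/157 ≈ 319.85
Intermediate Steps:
319 - 399/(-471) = 319 - 1/471*(-399) = 319 + 133/157 = 50216/157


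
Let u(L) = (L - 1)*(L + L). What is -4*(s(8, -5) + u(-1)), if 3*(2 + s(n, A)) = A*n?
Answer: 136/3 ≈ 45.333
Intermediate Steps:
u(L) = 2*L*(-1 + L) (u(L) = (-1 + L)*(2*L) = 2*L*(-1 + L))
s(n, A) = -2 + A*n/3 (s(n, A) = -2 + (A*n)/3 = -2 + A*n/3)
-4*(s(8, -5) + u(-1)) = -4*((-2 + (⅓)*(-5)*8) + 2*(-1)*(-1 - 1)) = -4*((-2 - 40/3) + 2*(-1)*(-2)) = -4*(-46/3 + 4) = -4*(-34/3) = 136/3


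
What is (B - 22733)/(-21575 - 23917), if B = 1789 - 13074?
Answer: 17009/22746 ≈ 0.74778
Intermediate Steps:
B = -11285
(B - 22733)/(-21575 - 23917) = (-11285 - 22733)/(-21575 - 23917) = -34018/(-45492) = -34018*(-1/45492) = 17009/22746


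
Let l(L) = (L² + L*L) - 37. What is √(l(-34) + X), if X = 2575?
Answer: 5*√194 ≈ 69.642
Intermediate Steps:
l(L) = -37 + 2*L² (l(L) = (L² + L²) - 37 = 2*L² - 37 = -37 + 2*L²)
√(l(-34) + X) = √((-37 + 2*(-34)²) + 2575) = √((-37 + 2*1156) + 2575) = √((-37 + 2312) + 2575) = √(2275 + 2575) = √4850 = 5*√194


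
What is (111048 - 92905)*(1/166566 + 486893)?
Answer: 1471394024081777/166566 ≈ 8.8337e+9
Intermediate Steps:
(111048 - 92905)*(1/166566 + 486893) = 18143*(1/166566 + 486893) = 18143*(81099819439/166566) = 1471394024081777/166566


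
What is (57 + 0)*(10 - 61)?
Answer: -2907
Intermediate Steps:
(57 + 0)*(10 - 61) = 57*(-51) = -2907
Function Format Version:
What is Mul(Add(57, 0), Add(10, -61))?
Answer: -2907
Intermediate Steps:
Mul(Add(57, 0), Add(10, -61)) = Mul(57, -51) = -2907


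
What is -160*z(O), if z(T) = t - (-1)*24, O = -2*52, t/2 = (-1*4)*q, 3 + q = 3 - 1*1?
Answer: -5120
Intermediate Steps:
q = -1 (q = -3 + (3 - 1*1) = -3 + (3 - 1) = -3 + 2 = -1)
t = 8 (t = 2*(-1*4*(-1)) = 2*(-4*(-1)) = 2*4 = 8)
O = -104
z(T) = 32 (z(T) = 8 - (-1)*24 = 8 - 1*(-24) = 8 + 24 = 32)
-160*z(O) = -160*32 = -5120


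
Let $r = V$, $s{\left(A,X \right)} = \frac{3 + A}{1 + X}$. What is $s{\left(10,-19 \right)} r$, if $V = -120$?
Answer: $\frac{260}{3} \approx 86.667$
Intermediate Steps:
$s{\left(A,X \right)} = \frac{3 + A}{1 + X}$
$r = -120$
$s{\left(10,-19 \right)} r = \frac{3 + 10}{1 - 19} \left(-120\right) = \frac{1}{-18} \cdot 13 \left(-120\right) = \left(- \frac{1}{18}\right) 13 \left(-120\right) = \left(- \frac{13}{18}\right) \left(-120\right) = \frac{260}{3}$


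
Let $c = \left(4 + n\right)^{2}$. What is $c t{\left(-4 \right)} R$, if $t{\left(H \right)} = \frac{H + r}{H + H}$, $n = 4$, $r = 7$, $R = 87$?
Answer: $-2088$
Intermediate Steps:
$c = 64$ ($c = \left(4 + 4\right)^{2} = 8^{2} = 64$)
$t{\left(H \right)} = \frac{7 + H}{2 H}$ ($t{\left(H \right)} = \frac{H + 7}{H + H} = \frac{7 + H}{2 H}$)
$c t{\left(-4 \right)} R = 64 \frac{7 - 4}{2 \left(-4\right)} 87 = 64 \cdot \frac{1}{2} \left(- \frac{1}{4}\right) 3 \cdot 87 = 64 \left(- \frac{3}{8}\right) 87 = \left(-24\right) 87 = -2088$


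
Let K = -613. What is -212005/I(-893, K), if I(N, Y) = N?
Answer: 212005/893 ≈ 237.41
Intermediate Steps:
-212005/I(-893, K) = -212005/(-893) = -212005*(-1/893) = 212005/893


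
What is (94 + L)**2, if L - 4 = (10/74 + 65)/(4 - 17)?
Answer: 2000593984/231361 ≈ 8647.1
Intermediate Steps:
L = -486/481 (L = 4 + (10/74 + 65)/(4 - 17) = 4 + (10*(1/74) + 65)/(-13) = 4 + (5/37 + 65)*(-1/13) = 4 + (2410/37)*(-1/13) = 4 - 2410/481 = -486/481 ≈ -1.0104)
(94 + L)**2 = (94 - 486/481)**2 = (44728/481)**2 = 2000593984/231361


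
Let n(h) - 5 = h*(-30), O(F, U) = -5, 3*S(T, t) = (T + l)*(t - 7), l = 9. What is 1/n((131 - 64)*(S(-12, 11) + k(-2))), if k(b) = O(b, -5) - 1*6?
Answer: 1/30155 ≈ 3.3162e-5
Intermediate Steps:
S(T, t) = (-7 + t)*(9 + T)/3 (S(T, t) = ((T + 9)*(t - 7))/3 = ((9 + T)*(-7 + t))/3 = ((-7 + t)*(9 + T))/3 = (-7 + t)*(9 + T)/3)
k(b) = -11 (k(b) = -5 - 1*6 = -5 - 6 = -11)
n(h) = 5 - 30*h (n(h) = 5 + h*(-30) = 5 - 30*h)
1/n((131 - 64)*(S(-12, 11) + k(-2))) = 1/(5 - 30*(131 - 64)*((-21 + 3*11 - 7/3*(-12) + (1/3)*(-12)*11) - 11)) = 1/(5 - 2010*((-21 + 33 + 28 - 44) - 11)) = 1/(5 - 2010*(-4 - 11)) = 1/(5 - 2010*(-15)) = 1/(5 - 30*(-1005)) = 1/(5 + 30150) = 1/30155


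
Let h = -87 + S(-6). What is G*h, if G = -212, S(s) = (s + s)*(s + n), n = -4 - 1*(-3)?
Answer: 636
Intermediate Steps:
n = -1 (n = -4 + 3 = -1)
S(s) = 2*s*(-1 + s) (S(s) = (s + s)*(s - 1) = (2*s)*(-1 + s) = 2*s*(-1 + s))
h = -3 (h = -87 + 2*(-6)*(-1 - 6) = -87 + 2*(-6)*(-7) = -87 + 84 = -3)
G*h = -212*(-3) = 636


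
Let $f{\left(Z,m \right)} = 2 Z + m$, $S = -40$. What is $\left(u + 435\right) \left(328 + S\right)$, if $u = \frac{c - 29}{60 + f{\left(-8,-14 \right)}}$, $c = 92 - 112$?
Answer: $\frac{624048}{5} \approx 1.2481 \cdot 10^{5}$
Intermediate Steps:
$c = -20$ ($c = 92 - 112 = -20$)
$f{\left(Z,m \right)} = m + 2 Z$
$u = - \frac{49}{30}$ ($u = \frac{-20 - 29}{60 + \left(-14 + 2 \left(-8\right)\right)} = - \frac{49}{60 - 30} = - \frac{49}{30} \approx -1.6333$)
$\left(u + 435\right) \left(328 + S\right) = \left(- \frac{49}{30} + 435\right) \left(328 - 40\right) = \frac{13001}{30} \cdot 288 = \frac{624048}{5}$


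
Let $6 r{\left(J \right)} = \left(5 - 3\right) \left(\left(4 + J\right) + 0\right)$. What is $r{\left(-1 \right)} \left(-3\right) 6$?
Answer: $-18$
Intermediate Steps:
$r{\left(J \right)} = \frac{4}{3} + \frac{J}{3}$ ($r{\left(J \right)} = \frac{\left(5 - 3\right) \left(\left(4 + J\right) + 0\right)}{6} = \frac{2 \left(4 + J\right)}{6} = \frac{8 + 2 J}{6} = \frac{4}{3} + \frac{J}{3}$)
$r{\left(-1 \right)} \left(-3\right) 6 = \left(\frac{4}{3} + \frac{1}{3} \left(-1\right)\right) \left(-3\right) 6 = \left(\frac{4}{3} - \frac{1}{3}\right) \left(-3\right) 6 = 1 \left(-3\right) 6 = \left(-3\right) 6 = -18$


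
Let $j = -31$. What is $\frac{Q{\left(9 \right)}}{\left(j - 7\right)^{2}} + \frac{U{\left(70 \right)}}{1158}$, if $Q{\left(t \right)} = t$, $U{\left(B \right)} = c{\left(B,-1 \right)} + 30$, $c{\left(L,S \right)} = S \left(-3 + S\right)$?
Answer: $\frac{29759}{836076} \approx 0.035594$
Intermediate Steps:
$U{\left(B \right)} = 34$ ($U{\left(B \right)} = - (-3 - 1) + 30 = \left(-1\right) \left(-4\right) + 30 = 4 + 30 = 34$)
$\frac{Q{\left(9 \right)}}{\left(j - 7\right)^{2}} + \frac{U{\left(70 \right)}}{1158} = \frac{9}{\left(-31 - 7\right)^{2}} + \frac{34}{1158} = \frac{9}{\left(-38\right)^{2}} + 34 \cdot \frac{1}{1158} = \frac{9}{1444} + \frac{17}{579} = \frac{29759}{836076}$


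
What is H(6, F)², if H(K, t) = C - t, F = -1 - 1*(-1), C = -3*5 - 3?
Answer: 324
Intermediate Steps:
C = -18 (C = -15 - 3 = -18)
F = 0 (F = -1 + 1 = 0)
H(K, t) = -18 - t
H(6, F)² = (-18 - 1*0)² = (-18 + 0)² = (-18)² = 324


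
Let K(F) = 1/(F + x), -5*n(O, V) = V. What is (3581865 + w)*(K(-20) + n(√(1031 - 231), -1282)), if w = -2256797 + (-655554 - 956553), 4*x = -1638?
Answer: -316095383892/4295 ≈ -7.3596e+7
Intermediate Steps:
x = -819/2 (x = (¼)*(-1638) = -819/2 ≈ -409.50)
n(O, V) = -V/5
w = -3868904 (w = -2256797 - 1612107 = -3868904)
K(F) = 1/(-819/2 + F) (K(F) = 1/(F - 819/2) = 1/(-819/2 + F))
(3581865 + w)*(K(-20) + n(√(1031 - 231), -1282)) = (3581865 - 3868904)*(2/(-819 + 2*(-20)) - ⅕*(-1282)) = -287039*(2/(-819 - 40) + 1282/5) = -287039*(2/(-859) + 1282/5) = -287039*(2*(-1/859) + 1282/5) = -287039*(-2/859 + 1282/5) = -287039*1101228/4295 = -316095383892/4295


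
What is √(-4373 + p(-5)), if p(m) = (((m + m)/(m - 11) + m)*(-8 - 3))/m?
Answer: I*√70122/4 ≈ 66.201*I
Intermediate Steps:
p(m) = (-11*m - 22*m/(-11 + m))/m (p(m) = (((2*m)/(-11 + m) + m)*(-11))/m = ((2*m/(-11 + m) + m)*(-11))/m = ((m + 2*m/(-11 + m))*(-11))/m = (-11*m - 22*m/(-11 + m))/m)
√(-4373 + p(-5)) = √(-4373 + 11*(9 - 1*(-5))/(-11 - 5)) = √(-4373 + 11*(9 + 5)/(-16)) = √(-4373 + 11*(-1/16)*14) = √(-4373 - 77/8) = √(-35061/8) = I*√70122/4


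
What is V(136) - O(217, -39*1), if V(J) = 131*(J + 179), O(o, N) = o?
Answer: 41048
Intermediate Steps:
V(J) = 23449 + 131*J (V(J) = 131*(179 + J) = 23449 + 131*J)
V(136) - O(217, -39*1) = (23449 + 131*136) - 1*217 = (23449 + 17816) - 217 = 41265 - 217 = 41048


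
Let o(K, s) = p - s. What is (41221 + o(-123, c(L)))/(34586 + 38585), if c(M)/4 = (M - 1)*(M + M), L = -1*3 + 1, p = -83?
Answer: 5870/10453 ≈ 0.56156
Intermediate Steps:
L = -2 (L = -3 + 1 = -2)
c(M) = 8*M*(-1 + M) (c(M) = 4*((M - 1)*(M + M)) = 4*((-1 + M)*(2*M)) = 4*(2*M*(-1 + M)) = 8*M*(-1 + M))
o(K, s) = -83 - s
(41221 + o(-123, c(L)))/(34586 + 38585) = (41221 + (-83 - 8*(-2)*(-1 - 2)))/(34586 + 38585) = (41221 + (-83 - 8*(-2)*(-3)))/73171 = (41221 + (-83 - 1*48))*(1/73171) = (41221 + (-83 - 48))*(1/73171) = (41221 - 131)*(1/73171) = 41090*(1/73171) = 5870/10453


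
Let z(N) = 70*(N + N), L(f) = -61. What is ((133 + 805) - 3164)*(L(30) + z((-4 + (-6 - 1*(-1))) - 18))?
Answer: 8550066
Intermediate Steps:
z(N) = 140*N (z(N) = 70*(2*N) = 140*N)
((133 + 805) - 3164)*(L(30) + z((-4 + (-6 - 1*(-1))) - 18)) = ((133 + 805) - 3164)*(-61 + 140*((-4 + (-6 - 1*(-1))) - 18)) = (938 - 3164)*(-61 + 140*((-4 + (-6 + 1)) - 18)) = -2226*(-61 + 140*((-4 - 5) - 18)) = -2226*(-61 + 140*(-9 - 18)) = -2226*(-61 + 140*(-27)) = -2226*(-61 - 3780) = -2226*(-3841) = 8550066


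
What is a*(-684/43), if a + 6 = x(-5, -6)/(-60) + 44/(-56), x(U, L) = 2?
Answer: 163248/1505 ≈ 108.47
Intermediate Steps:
a = -716/105 (a = -6 + (2/(-60) + 44/(-56)) = -6 + (2*(-1/60) + 44*(-1/56)) = -6 + (-1/30 - 11/14) = -6 - 86/105 = -716/105 ≈ -6.8190)
a*(-684/43) = -(-163248)/(35*43) = -716/105*(-684/43) = 163248/1505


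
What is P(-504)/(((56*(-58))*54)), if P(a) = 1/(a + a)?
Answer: 1/176795136 ≈ 5.6563e-9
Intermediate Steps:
P(a) = 1/(2*a)
P(-504)/(((56*(-58))*54)) = ((½)/(-504))/(((56*(-58))*54)) = ((½)*(-1/504))/((-3248*54)) = -1/1008/(-175392) = -1/1008*(-1/175392) = 1/176795136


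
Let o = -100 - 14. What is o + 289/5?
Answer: -281/5 ≈ -56.200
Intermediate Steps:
o = -114
o + 289/5 = -114 + 289/5 = -281/5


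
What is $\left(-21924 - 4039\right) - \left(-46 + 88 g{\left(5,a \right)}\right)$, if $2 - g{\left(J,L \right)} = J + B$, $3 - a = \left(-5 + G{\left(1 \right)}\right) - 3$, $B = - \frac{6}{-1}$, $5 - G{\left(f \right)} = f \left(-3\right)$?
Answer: $-25125$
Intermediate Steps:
$G{\left(f \right)} = 5 + 3 f$ ($G{\left(f \right)} = 5 - f \left(-3\right) = 5 - - 3 f = 5 + 3 f$)
$B = 6$ ($B = \left(-6\right) \left(-1\right) = 6$)
$a = 3$ ($a = 3 - \left(\left(-5 + \left(5 + 3 \cdot 1\right)\right) - 3\right) = 3 - \left(\left(-5 + \left(5 + 3\right)\right) - 3\right) = 3 - \left(\left(-5 + 8\right) - 3\right) = 3 - \left(3 - 3\right) = 3 - 0 = 3 + 0 = 3$)
$g{\left(J,L \right)} = -4 - J$ ($g{\left(J,L \right)} = 2 - \left(J + 6\right) = 2 - \left(6 + J\right) = -4 - J$)
$\left(-21924 - 4039\right) - \left(-46 + 88 g{\left(5,a \right)}\right) = \left(-21924 - 4039\right) - \left(-46 + 88 \left(-4 - 5\right)\right) = -25963 - \left(-46 + 88 \left(-4 - 5\right)\right) = -25963 + \left(\left(-88\right) \left(-9\right) + 46\right) = -25963 + \left(792 + 46\right) = -25963 + 838 = -25125$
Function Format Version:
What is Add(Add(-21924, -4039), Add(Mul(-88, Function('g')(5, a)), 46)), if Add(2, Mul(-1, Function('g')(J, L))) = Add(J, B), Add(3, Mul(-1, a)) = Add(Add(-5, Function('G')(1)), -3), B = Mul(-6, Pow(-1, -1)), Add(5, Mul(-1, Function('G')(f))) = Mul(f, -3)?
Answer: -25125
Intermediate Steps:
Function('G')(f) = Add(5, Mul(3, f)) (Function('G')(f) = Add(5, Mul(-1, Mul(f, -3))) = Add(5, Mul(-1, Mul(-3, f))) = Add(5, Mul(3, f)))
B = 6 (B = Mul(-6, -1) = 6)
a = 3 (a = Add(3, Mul(-1, Add(Add(-5, Add(5, Mul(3, 1))), -3))) = Add(3, Mul(-1, Add(Add(-5, Add(5, 3)), -3))) = Add(3, Mul(-1, Add(Add(-5, 8), -3))) = Add(3, Mul(-1, Add(3, -3))) = Add(3, Mul(-1, 0)) = Add(3, 0) = 3)
Function('g')(J, L) = Add(-4, Mul(-1, J)) (Function('g')(J, L) = Add(2, Mul(-1, Add(J, 6))) = Add(2, Mul(-1, Add(6, J))) = Add(2, Add(-6, Mul(-1, J))) = Add(-4, Mul(-1, J)))
Add(Add(-21924, -4039), Add(Mul(-88, Function('g')(5, a)), 46)) = Add(Add(-21924, -4039), Add(Mul(-88, Add(-4, Mul(-1, 5))), 46)) = Add(-25963, Add(Mul(-88, Add(-4, -5)), 46)) = Add(-25963, Add(Mul(-88, -9), 46)) = Add(-25963, Add(792, 46)) = Add(-25963, 838) = -25125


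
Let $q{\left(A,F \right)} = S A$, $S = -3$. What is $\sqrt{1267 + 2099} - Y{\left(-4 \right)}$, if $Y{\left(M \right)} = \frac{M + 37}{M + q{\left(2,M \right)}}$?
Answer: $\frac{33}{10} + 3 \sqrt{374} \approx 61.317$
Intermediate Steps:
$q{\left(A,F \right)} = - 3 A$
$Y{\left(M \right)} = \frac{37 + M}{-6 + M}$ ($Y{\left(M \right)} = \frac{M + 37}{M - 6} = \frac{37 + M}{M - 6} = \frac{37 + M}{-6 + M}$)
$\sqrt{1267 + 2099} - Y{\left(-4 \right)} = \sqrt{1267 + 2099} - \frac{37 - 4}{-6 - 4} = \sqrt{3366} - \frac{1}{-10} \cdot 33 = 3 \sqrt{374} - \left(- \frac{1}{10}\right) 33 = 3 \sqrt{374} - - \frac{33}{10} = 3 \sqrt{374} + \frac{33}{10} = \frac{33}{10} + 3 \sqrt{374}$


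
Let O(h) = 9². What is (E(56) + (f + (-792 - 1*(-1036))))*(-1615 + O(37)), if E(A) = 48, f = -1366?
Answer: 1647516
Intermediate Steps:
O(h) = 81
(E(56) + (f + (-792 - 1*(-1036))))*(-1615 + O(37)) = (48 + (-1366 + (-792 - 1*(-1036))))*(-1615 + 81) = (48 + (-1366 + (-792 + 1036)))*(-1534) = (48 + (-1366 + 244))*(-1534) = (48 - 1122)*(-1534) = -1074*(-1534) = 1647516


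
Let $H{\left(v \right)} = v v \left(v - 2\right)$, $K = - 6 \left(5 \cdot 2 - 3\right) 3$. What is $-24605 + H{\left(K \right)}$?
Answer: $-2056733$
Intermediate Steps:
$K = -126$ ($K = - 6 \left(10 - 3\right) 3 = \left(-6\right) 7 \cdot 3 = \left(-42\right) 3 = -126$)
$H{\left(v \right)} = v^{2} \left(-2 + v\right)$
$-24605 + H{\left(K \right)} = -24605 + \left(-126\right)^{2} \left(-2 - 126\right) = -24605 + 15876 \left(-128\right) = -24605 - 2032128 = -2056733$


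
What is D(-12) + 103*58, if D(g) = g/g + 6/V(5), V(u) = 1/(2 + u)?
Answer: 6017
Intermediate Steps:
D(g) = 43 (D(g) = g/g + 6/(1/(2 + 5)) = 1 + 6/(1/7) = 1 + 6/(⅐) = 1 + 6*7 = 1 + 42 = 43)
D(-12) + 103*58 = 43 + 103*58 = 43 + 5974 = 6017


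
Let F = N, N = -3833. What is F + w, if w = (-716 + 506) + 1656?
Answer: -2387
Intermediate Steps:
w = 1446 (w = -210 + 1656 = 1446)
F = -3833
F + w = -3833 + 1446 = -2387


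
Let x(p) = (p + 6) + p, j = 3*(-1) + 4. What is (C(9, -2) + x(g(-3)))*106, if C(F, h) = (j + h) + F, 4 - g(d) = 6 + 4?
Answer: 212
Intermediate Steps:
j = 1 (j = -3 + 4 = 1)
g(d) = -6 (g(d) = 4 - (6 + 4) = 4 - 1*10 = 4 - 10 = -6)
C(F, h) = 1 + F + h (C(F, h) = (1 + h) + F = 1 + F + h)
x(p) = 6 + 2*p (x(p) = (6 + p) + p = 6 + 2*p)
(C(9, -2) + x(g(-3)))*106 = ((1 + 9 - 2) + (6 + 2*(-6)))*106 = (8 + (6 - 12))*106 = (8 - 6)*106 = 2*106 = 212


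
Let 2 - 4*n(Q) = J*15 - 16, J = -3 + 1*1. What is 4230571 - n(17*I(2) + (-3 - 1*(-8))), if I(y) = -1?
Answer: 4230559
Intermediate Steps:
J = -2 (J = -3 + 1 = -2)
n(Q) = 12 (n(Q) = ½ - (-2*15 - 16)/4 = ½ - (-30 - 16)/4 = ½ - ¼*(-46) = ½ + 23/2 = 12)
4230571 - n(17*I(2) + (-3 - 1*(-8))) = 4230571 - 1*12 = 4230571 - 12 = 4230559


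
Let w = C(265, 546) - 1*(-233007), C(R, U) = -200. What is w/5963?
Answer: 232807/5963 ≈ 39.042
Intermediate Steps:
w = 232807 (w = -200 - 1*(-233007) = -200 + 233007 = 232807)
w/5963 = 232807/5963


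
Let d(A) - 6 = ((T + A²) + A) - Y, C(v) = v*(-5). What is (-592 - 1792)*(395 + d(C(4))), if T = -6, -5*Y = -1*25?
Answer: -1835680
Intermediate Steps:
C(v) = -5*v
Y = 5 (Y = -(-1)*25/5 = -⅕*(-25) = 5)
d(A) = -5 + A + A² (d(A) = 6 + (((-6 + A²) + A) - 1*5) = 6 + ((-6 + A + A²) - 5) = 6 + (-11 + A + A²) = -5 + A + A²)
(-592 - 1792)*(395 + d(C(4))) = (-592 - 1792)*(395 + (-5 - 5*4 + (-5*4)²)) = -2384*(395 + (-5 - 20 + (-20)²)) = -2384*(395 + (-5 - 20 + 400)) = -2384*(395 + 375) = -2384*770 = -1835680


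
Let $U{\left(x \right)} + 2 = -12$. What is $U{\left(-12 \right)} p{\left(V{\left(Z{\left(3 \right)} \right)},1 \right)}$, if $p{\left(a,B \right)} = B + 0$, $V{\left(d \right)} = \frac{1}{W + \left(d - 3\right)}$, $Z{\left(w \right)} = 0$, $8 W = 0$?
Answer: $-14$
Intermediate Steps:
$U{\left(x \right)} = -14$ ($U{\left(x \right)} = -2 - 12 = -14$)
$W = 0$ ($W = \frac{1}{8} \cdot 0 = 0$)
$V{\left(d \right)} = \frac{1}{-3 + d}$ ($V{\left(d \right)} = \frac{1}{0 + \left(d - 3\right)} = \frac{1}{0 + \left(-3 + d\right)} = \frac{1}{-3 + d}$)
$p{\left(a,B \right)} = B$
$U{\left(-12 \right)} p{\left(V{\left(Z{\left(3 \right)} \right)},1 \right)} = \left(-14\right) 1 = -14$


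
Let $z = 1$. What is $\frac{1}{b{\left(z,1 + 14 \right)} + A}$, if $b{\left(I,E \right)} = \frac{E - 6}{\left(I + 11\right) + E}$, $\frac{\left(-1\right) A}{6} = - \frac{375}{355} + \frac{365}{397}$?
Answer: $\frac{84561}{97667} \approx 0.86581$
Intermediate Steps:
$A = \frac{23160}{28187}$ ($A = - 6 \left(- \frac{375}{355} + \frac{365}{397}\right) = - 6 \left(\left(-375\right) \frac{1}{355} + 365 \cdot \frac{1}{397}\right) = - 6 \left(- \frac{75}{71} + \frac{365}{397}\right) = \left(-6\right) \left(- \frac{3860}{28187}\right) = \frac{23160}{28187} \approx 0.82166$)
$b{\left(I,E \right)} = \frac{-6 + E}{11 + E + I}$ ($b{\left(I,E \right)} = \frac{-6 + E}{\left(11 + I\right) + E} = \frac{-6 + E}{11 + E + I}$)
$\frac{1}{b{\left(z,1 + 14 \right)} + A} = \frac{1}{\frac{-6 + \left(1 + 14\right)}{11 + \left(1 + 14\right) + 1} + \frac{23160}{28187}} = \frac{1}{\frac{-6 + 15}{11 + 15 + 1} + \frac{23160}{28187}} = \frac{1}{\frac{1}{27} \cdot 9 + \frac{23160}{28187}} = \frac{1}{\frac{1}{3} + \frac{23160}{28187}} = \frac{1}{\frac{97667}{84561}} = \frac{84561}{97667}$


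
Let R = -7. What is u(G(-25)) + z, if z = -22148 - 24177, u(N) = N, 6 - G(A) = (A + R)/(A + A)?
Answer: -1157991/25 ≈ -46320.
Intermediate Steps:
G(A) = 6 - (-7 + A)/(2*A) (G(A) = 6 - (A - 7)/(A + A) = 6 - (-7 + A)/(2*A))
z = -46325
u(G(-25)) + z = (½)*(7 + 11*(-25))/(-25) - 46325 = (½)*(-1/25)*(7 - 275) - 46325 = (½)*(-1/25)*(-268) - 46325 = 134/25 - 46325 = -1157991/25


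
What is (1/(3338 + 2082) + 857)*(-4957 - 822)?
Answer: -26843114039/5420 ≈ -4.9526e+6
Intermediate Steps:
(1/(3338 + 2082) + 857)*(-4957 - 822) = (1/5420 + 857)*(-5779) = (4644941/5420)*(-5779) = -26843114039/5420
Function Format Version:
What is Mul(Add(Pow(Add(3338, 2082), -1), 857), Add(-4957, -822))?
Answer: Rational(-26843114039, 5420) ≈ -4.9526e+6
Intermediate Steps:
Mul(Add(Pow(Add(3338, 2082), -1), 857), Add(-4957, -822)) = Mul(Add(Pow(5420, -1), 857), -5779) = Mul(Add(Rational(1, 5420), 857), -5779) = Mul(Rational(4644941, 5420), -5779) = Rational(-26843114039, 5420)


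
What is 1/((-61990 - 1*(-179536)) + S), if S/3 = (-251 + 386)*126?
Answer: 1/168576 ≈ 5.9320e-6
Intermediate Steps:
S = 51030 (S = 3*((-251 + 386)*126) = 3*(135*126) = 3*17010 = 51030)
1/((-61990 - 1*(-179536)) + S) = 1/((-61990 - 1*(-179536)) + 51030) = 1/((-61990 + 179536) + 51030) = 1/(117546 + 51030) = 1/168576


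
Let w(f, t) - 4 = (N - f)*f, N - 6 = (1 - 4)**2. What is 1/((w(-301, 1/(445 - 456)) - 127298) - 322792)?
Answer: -1/545202 ≈ -1.8342e-6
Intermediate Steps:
N = 15 (N = 6 + (1 - 4)**2 = 6 + (-3)**2 = 6 + 9 = 15)
w(f, t) = 4 + f*(15 - f) (w(f, t) = 4 + (15 - f)*f = 4 + f*(15 - f))
1/((w(-301, 1/(445 - 456)) - 127298) - 322792) = 1/(((4 - 1*(-301)**2 + 15*(-301)) - 127298) - 322792) = 1/(((4 - 1*90601 - 4515) - 127298) - 322792) = 1/(((4 - 90601 - 4515) - 127298) - 322792) = 1/((-95112 - 127298) - 322792) = 1/(-222410 - 322792) = 1/(-545202) = -1/545202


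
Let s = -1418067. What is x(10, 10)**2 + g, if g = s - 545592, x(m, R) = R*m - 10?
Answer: -1955559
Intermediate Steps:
x(m, R) = -10 + R*m
g = -1963659 (g = -1418067 - 545592 = -1963659)
x(10, 10)**2 + g = (-10 + 10*10)**2 - 1963659 = (-10 + 100)**2 - 1963659 = 90**2 - 1963659 = 8100 - 1963659 = -1955559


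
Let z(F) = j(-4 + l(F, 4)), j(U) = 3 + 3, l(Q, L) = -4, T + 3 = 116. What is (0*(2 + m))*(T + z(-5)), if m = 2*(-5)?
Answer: 0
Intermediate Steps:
T = 113 (T = -3 + 116 = 113)
m = -10
j(U) = 6
z(F) = 6
(0*(2 + m))*(T + z(-5)) = (0*(2 - 10))*(113 + 6) = (0*(-8))*119 = 0*119 = 0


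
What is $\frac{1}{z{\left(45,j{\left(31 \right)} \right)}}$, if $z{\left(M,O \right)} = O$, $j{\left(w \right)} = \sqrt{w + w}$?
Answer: $\frac{\sqrt{62}}{62} \approx 0.127$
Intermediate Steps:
$j{\left(w \right)} = \sqrt{2} \sqrt{w}$ ($j{\left(w \right)} = \sqrt{2 w} = \sqrt{2} \sqrt{w}$)
$\frac{1}{z{\left(45,j{\left(31 \right)} \right)}} = \frac{1}{\sqrt{2} \sqrt{31}} = \frac{1}{\sqrt{62}} = \frac{\sqrt{62}}{62}$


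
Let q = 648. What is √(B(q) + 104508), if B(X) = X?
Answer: 6*√2921 ≈ 324.28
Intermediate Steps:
√(B(q) + 104508) = √(648 + 104508) = √105156 = 6*√2921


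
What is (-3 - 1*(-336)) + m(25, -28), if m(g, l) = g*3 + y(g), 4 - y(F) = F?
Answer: 387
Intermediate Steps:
y(F) = 4 - F
m(g, l) = 4 + 2*g (m(g, l) = g*3 + (4 - g) = 3*g + (4 - g) = 4 + 2*g)
(-3 - 1*(-336)) + m(25, -28) = (-3 - 1*(-336)) + (4 + 2*25) = (-3 + 336) + (4 + 50) = 333 + 54 = 387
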